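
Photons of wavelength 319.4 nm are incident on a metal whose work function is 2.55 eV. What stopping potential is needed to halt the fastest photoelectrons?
1.3318 V

The stopping potential V_s satisfies: eV_s = KE_max

First, find KE_max using Einstein's equation:
E_photon = hc/λ = 3.8818 eV
KE_max = E_photon - φ = 3.8818 - 2.55 = 1.3318 eV

Since eV_s = KE_max:
V_s = KE_max/e = 1.3318 V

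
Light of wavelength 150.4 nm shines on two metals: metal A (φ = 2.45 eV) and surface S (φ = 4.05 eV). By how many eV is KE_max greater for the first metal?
1.6000 eV

Using KE_max = hc/λ - φ for each metal:

Photon energy: E = hc/λ = 8.2436 eV

For metal A (φ₁ = 2.45 eV):
KE₁ = E - φ₁ = 8.2436 - 2.45 = 5.7936 eV

For surface S (φ₂ = 4.05 eV):
KE₂ = E - φ₂ = 8.2436 - 4.05 = 4.1936 eV

Difference:
ΔKE = KE₁ - KE₂ = 5.7936 - 4.1936 = 1.6000 eV

Note: The difference equals the difference in work functions: 4.05 - 2.45 = 1.60 eV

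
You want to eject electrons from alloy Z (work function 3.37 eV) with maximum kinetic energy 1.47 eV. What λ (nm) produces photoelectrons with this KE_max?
256.17 nm

From Einstein's equation: KE_max = hc/λ - φ

Rearranging for λ:
hc/λ = KE_max + φ
λ = hc/(KE_max + φ)

Required photon energy:
E_photon = KE_max + φ = 1.47 + 3.37 = 4.84 eV

Required wavelength:
λ = hc/E_photon = (6.626×10⁻³⁴)(3×10⁸) / (4.84 × 1.602×10⁻¹⁹)
λ = 256.17 nm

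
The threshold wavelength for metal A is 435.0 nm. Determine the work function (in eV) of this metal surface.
2.85 eV

At the threshold wavelength, photon energy equals work function:
φ = hc/λ₀

Calculating:
φ = (6.626×10⁻³⁴ J·s)(3×10⁸ m/s) / (435.0×10⁻⁹ m)
φ = 2.85 eV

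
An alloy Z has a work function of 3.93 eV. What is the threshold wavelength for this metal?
315.48 nm

The threshold wavelength is when the photon energy equals the work function:
hc/λ₀ = φ

Solving for λ₀:
λ₀ = hc/φ = (6.626×10⁻³⁴ J·s)(3×10⁸ m/s) / (3.93 eV × 1.602×10⁻¹⁹ J/eV)
λ₀ = 315.48 nm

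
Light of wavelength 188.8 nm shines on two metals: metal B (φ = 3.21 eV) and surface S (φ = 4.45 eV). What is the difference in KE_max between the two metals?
1.2400 eV

Using KE_max = hc/λ - φ for each metal:

Photon energy: E = hc/λ = 6.5670 eV

For metal B (φ₁ = 3.21 eV):
KE₁ = E - φ₁ = 6.5670 - 3.21 = 3.3570 eV

For surface S (φ₂ = 4.45 eV):
KE₂ = E - φ₂ = 6.5670 - 4.45 = 2.1170 eV

Difference:
ΔKE = KE₁ - KE₂ = 3.3570 - 2.1170 = 1.2400 eV

Note: The difference equals the difference in work functions: 4.45 - 3.21 = 1.24 eV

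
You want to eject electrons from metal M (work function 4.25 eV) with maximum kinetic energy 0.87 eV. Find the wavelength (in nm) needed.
242.16 nm

From Einstein's equation: KE_max = hc/λ - φ

Rearranging for λ:
hc/λ = KE_max + φ
λ = hc/(KE_max + φ)

Required photon energy:
E_photon = KE_max + φ = 0.87 + 4.25 = 5.12 eV

Required wavelength:
λ = hc/E_photon = (6.626×10⁻³⁴)(3×10⁸) / (5.12 × 1.602×10⁻¹⁹)
λ = 242.16 nm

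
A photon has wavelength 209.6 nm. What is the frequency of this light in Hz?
1.4303e+15 Hz

Using the wave equation: c = fλ

Solving for frequency:
f = c/λ = (3×10⁸ m/s) / (209.6×10⁻⁹ m)
f = 1.4303e+15 Hz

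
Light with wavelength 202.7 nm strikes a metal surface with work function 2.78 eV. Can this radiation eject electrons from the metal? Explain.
Yes

For photoemission, the photon energy must exceed the work function.

Photon energy: E = hc/λ = 6.1166 eV
Work function: φ = 2.78 eV

Since E_photon (6.1166 eV) > φ (2.78 eV), photoemission WILL occur.
The threshold wavelength is λ₀ = hc/φ = 446.0 nm.
Since 202.7 nm < 446.0 nm, the light has sufficient energy.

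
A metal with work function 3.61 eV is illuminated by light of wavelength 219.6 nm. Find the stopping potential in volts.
2.0359 V

The stopping potential V_s satisfies: eV_s = KE_max

First, find KE_max using Einstein's equation:
E_photon = hc/λ = 5.6459 eV
KE_max = E_photon - φ = 5.6459 - 3.61 = 2.0359 eV

Since eV_s = KE_max:
V_s = KE_max/e = 2.0359 V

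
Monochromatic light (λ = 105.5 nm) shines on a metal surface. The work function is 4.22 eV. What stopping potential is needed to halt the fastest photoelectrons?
7.5321 V

The stopping potential V_s satisfies: eV_s = KE_max

First, find KE_max using Einstein's equation:
E_photon = hc/λ = 11.7521 eV
KE_max = E_photon - φ = 11.7521 - 4.22 = 7.5321 eV

Since eV_s = KE_max:
V_s = KE_max/e = 7.5321 V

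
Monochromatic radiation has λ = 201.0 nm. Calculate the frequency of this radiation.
1.4915e+15 Hz

Using the wave equation: c = fλ

Solving for frequency:
f = c/λ = (3×10⁸ m/s) / (201.0×10⁻⁹ m)
f = 1.4915e+15 Hz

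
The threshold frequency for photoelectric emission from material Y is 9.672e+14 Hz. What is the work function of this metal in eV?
4.00 eV

At the threshold frequency, photon energy equals work function:
φ = hf₀

Calculating:
φ = (6.626×10⁻³⁴ J·s)(9.672e+14 Hz)
φ = 4.00 eV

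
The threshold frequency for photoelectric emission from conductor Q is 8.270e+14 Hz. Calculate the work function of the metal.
3.42 eV

At the threshold frequency, photon energy equals work function:
φ = hf₀

Calculating:
φ = (6.626×10⁻³⁴ J·s)(8.270e+14 Hz)
φ = 3.42 eV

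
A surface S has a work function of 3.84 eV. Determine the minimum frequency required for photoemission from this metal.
9.2851e+14 Hz

The threshold frequency is when the photon energy equals the work function:
hf₀ = φ

Solving for f₀:
f₀ = φ/h = (3.84 eV × 1.602×10⁻¹⁹ J/eV) / (6.626×10⁻³⁴ J·s)
f₀ = 9.2851e+14 Hz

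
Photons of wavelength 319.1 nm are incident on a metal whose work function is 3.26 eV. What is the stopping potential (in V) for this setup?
0.6254 V

The stopping potential V_s satisfies: eV_s = KE_max

First, find KE_max using Einstein's equation:
E_photon = hc/λ = 3.8854 eV
KE_max = E_photon - φ = 3.8854 - 3.26 = 0.6254 eV

Since eV_s = KE_max:
V_s = KE_max/e = 0.6254 V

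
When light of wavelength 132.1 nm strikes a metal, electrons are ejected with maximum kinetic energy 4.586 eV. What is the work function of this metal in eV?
4.80 eV

From Einstein's photoelectric equation: KE_max = hf - φ = hc/λ - φ

Rearranging for φ:
φ = hc/λ - KE_max

Calculate photon energy:
E_photon = hc/λ = 9.3856 eV

Therefore:
φ = 9.3856 - 4.586 = 4.80 eV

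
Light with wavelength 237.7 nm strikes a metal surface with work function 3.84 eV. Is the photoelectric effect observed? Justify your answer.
Yes

For photoemission, the photon energy must exceed the work function.

Photon energy: E = hc/λ = 5.2160 eV
Work function: φ = 3.84 eV

Since E_photon (5.2160 eV) > φ (3.84 eV), photoemission WILL occur.
The threshold wavelength is λ₀ = hc/φ = 322.9 nm.
Since 237.7 nm < 322.9 nm, the light has sufficient energy.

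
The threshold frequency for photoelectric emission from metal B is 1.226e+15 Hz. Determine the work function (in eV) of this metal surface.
5.07 eV

At the threshold frequency, photon energy equals work function:
φ = hf₀

Calculating:
φ = (6.626×10⁻³⁴ J·s)(1.226e+15 Hz)
φ = 5.07 eV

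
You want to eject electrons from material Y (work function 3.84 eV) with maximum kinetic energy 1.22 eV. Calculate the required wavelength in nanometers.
245.03 nm

From Einstein's equation: KE_max = hc/λ - φ

Rearranging for λ:
hc/λ = KE_max + φ
λ = hc/(KE_max + φ)

Required photon energy:
E_photon = KE_max + φ = 1.22 + 3.84 = 5.06 eV

Required wavelength:
λ = hc/E_photon = (6.626×10⁻³⁴)(3×10⁸) / (5.06 × 1.602×10⁻¹⁹)
λ = 245.03 nm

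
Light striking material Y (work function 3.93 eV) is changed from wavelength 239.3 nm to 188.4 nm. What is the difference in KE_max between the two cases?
1.3998 eV

Using Einstein's equation: KE_max = hc/λ - φ

For λ₁ = 239.3 nm:
KE₁ = hc/λ₁ - φ = 5.1811 - 3.93 = 1.2511 eV

For λ₂ = 188.4 nm:
KE₂ = hc/λ₂ - φ = 6.5809 - 3.93 = 2.6509 eV

Change in KE:
ΔKE = KE₂ - KE₁ = 2.6509 - 1.2511 = 1.3998 eV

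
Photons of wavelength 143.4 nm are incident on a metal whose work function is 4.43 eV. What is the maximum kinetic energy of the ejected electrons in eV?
4.2160 eV

Using Einstein's photoelectric equation: KE_max = hf - φ = hc/λ - φ

First, calculate the photon energy:
E_photon = hc/λ = (6.626×10⁻³⁴ J·s)(3×10⁸ m/s) / (143.4×10⁻⁹ m)
E_photon = 8.6460 eV

Then, the maximum kinetic energy:
KE_max = E_photon - φ = 8.6460 eV - 4.43 eV = 4.2160 eV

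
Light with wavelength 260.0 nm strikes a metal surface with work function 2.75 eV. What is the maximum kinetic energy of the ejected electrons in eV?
2.0186 eV

Using Einstein's photoelectric equation: KE_max = hf - φ = hc/λ - φ

First, calculate the photon energy:
E_photon = hc/λ = (6.626×10⁻³⁴ J·s)(3×10⁸ m/s) / (260.0×10⁻⁹ m)
E_photon = 4.7686 eV

Then, the maximum kinetic energy:
KE_max = E_photon - φ = 4.7686 eV - 2.75 eV = 2.0186 eV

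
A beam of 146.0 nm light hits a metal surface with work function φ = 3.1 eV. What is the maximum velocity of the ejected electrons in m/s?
1.3772e+06 m/s

First, find the maximum kinetic energy:
E_photon = hc/λ = 8.4921 eV
KE_max = E_photon - φ = 8.4921 - 3.1 = 5.3921 eV

Convert to Joules: KE_max = 5.3921 × 1.602×10⁻¹⁹ J = 8.6390e-19 J

Then use KE = ½mv² to find velocity:
v = √(2·KE/m) = √(2 × 8.6390e-19 J / 9.109e-31 kg)
v = 1.3772e+06 m/s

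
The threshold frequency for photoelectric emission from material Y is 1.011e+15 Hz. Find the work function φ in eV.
4.18 eV

At the threshold frequency, photon energy equals work function:
φ = hf₀

Calculating:
φ = (6.626×10⁻³⁴ J·s)(1.011e+15 Hz)
φ = 4.18 eV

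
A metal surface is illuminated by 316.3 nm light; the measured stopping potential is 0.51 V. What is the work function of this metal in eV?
3.41 eV

The stopping potential gives the maximum kinetic energy: KE_max = eV_s = 0.51 eV

From Einstein's photoelectric equation: KE_max = hc/λ - φ
Rearranging: φ = hc/λ - KE_max

Calculate photon energy:
E_photon = hc/λ = (6.626×10⁻³⁴ J·s)(3×10⁸ m/s) / (316.3×10⁻⁹ m) = 3.9198 eV

Therefore:
φ = 3.9198 - 0.51 = 3.41 eV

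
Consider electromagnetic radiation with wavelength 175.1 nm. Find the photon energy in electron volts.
7.0808 eV

Using E = hf = hc/λ:

E = hc/λ = (6.626×10⁻³⁴ J·s)(3×10⁸ m/s) / (175.1×10⁻⁹ m)
E = 7.0808 eV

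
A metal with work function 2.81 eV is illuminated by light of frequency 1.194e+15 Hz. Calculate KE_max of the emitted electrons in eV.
2.1280 eV

Using Einstein's photoelectric equation: KE_max = hf - φ

First, calculate the photon energy:
E_photon = hf = (6.626×10⁻³⁴ J·s)(1.194e+15 Hz)
E_photon = 4.9380 eV

Then, the maximum kinetic energy:
KE_max = E_photon - φ = 4.9380 eV - 2.81 eV = 2.1280 eV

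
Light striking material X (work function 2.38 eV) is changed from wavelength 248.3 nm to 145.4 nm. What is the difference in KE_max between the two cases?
3.5338 eV

Using Einstein's equation: KE_max = hc/λ - φ

For λ₁ = 248.3 nm:
KE₁ = hc/λ₁ - φ = 4.9933 - 2.38 = 2.6133 eV

For λ₂ = 145.4 nm:
KE₂ = hc/λ₂ - φ = 8.5271 - 2.38 = 6.1471 eV

Change in KE:
ΔKE = KE₂ - KE₁ = 6.1471 - 2.6133 = 3.5338 eV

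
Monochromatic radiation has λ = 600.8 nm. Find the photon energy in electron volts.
2.0637 eV

Using E = hf = hc/λ:

E = hc/λ = (6.626×10⁻³⁴ J·s)(3×10⁸ m/s) / (600.8×10⁻⁹ m)
E = 2.0637 eV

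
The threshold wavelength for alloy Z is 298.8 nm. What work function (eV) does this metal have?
4.15 eV

At the threshold wavelength, photon energy equals work function:
φ = hc/λ₀

Calculating:
φ = (6.626×10⁻³⁴ J·s)(3×10⁸ m/s) / (298.8×10⁻⁹ m)
φ = 4.15 eV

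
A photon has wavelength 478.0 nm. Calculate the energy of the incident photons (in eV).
2.5938 eV

Using E = hf = hc/λ:

E = hc/λ = (6.626×10⁻³⁴ J·s)(3×10⁸ m/s) / (478.0×10⁻⁹ m)
E = 2.5938 eV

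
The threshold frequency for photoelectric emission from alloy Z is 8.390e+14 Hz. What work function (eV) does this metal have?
3.47 eV

At the threshold frequency, photon energy equals work function:
φ = hf₀

Calculating:
φ = (6.626×10⁻³⁴ J·s)(8.390e+14 Hz)
φ = 3.47 eV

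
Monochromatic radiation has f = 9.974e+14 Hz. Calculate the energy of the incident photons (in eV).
4.1249 eV

Using E = hf:

E = hf = (6.626×10⁻³⁴ J·s)(9.974e+14 Hz)
E = 4.1249 eV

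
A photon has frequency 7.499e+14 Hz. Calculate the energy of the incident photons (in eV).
3.1013 eV

Using E = hf:

E = hf = (6.626×10⁻³⁴ J·s)(7.499e+14 Hz)
E = 3.1013 eV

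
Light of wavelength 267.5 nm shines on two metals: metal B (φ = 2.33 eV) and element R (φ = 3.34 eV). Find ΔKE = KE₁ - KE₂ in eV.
1.0100 eV

Using KE_max = hc/λ - φ for each metal:

Photon energy: E = hc/λ = 4.6349 eV

For metal B (φ₁ = 2.33 eV):
KE₁ = E - φ₁ = 4.6349 - 2.33 = 2.3049 eV

For element R (φ₂ = 3.34 eV):
KE₂ = E - φ₂ = 4.6349 - 3.34 = 1.2949 eV

Difference:
ΔKE = KE₁ - KE₂ = 2.3049 - 1.2949 = 1.0100 eV

Note: The difference equals the difference in work functions: 3.34 - 2.33 = 1.01 eV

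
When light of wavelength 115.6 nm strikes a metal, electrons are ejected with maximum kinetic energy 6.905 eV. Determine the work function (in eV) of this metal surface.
3.82 eV

From Einstein's photoelectric equation: KE_max = hf - φ = hc/λ - φ

Rearranging for φ:
φ = hc/λ - KE_max

Calculate photon energy:
E_photon = hc/λ = 10.7253 eV

Therefore:
φ = 10.7253 - 6.905 = 3.82 eV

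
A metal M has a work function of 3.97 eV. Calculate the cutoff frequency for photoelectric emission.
9.5994e+14 Hz

The threshold frequency is when the photon energy equals the work function:
hf₀ = φ

Solving for f₀:
f₀ = φ/h = (3.97 eV × 1.602×10⁻¹⁹ J/eV) / (6.626×10⁻³⁴ J·s)
f₀ = 9.5994e+14 Hz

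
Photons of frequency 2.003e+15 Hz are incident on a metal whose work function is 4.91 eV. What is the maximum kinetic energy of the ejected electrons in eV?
3.3737 eV

Using Einstein's photoelectric equation: KE_max = hf - φ

First, calculate the photon energy:
E_photon = hf = (6.626×10⁻³⁴ J·s)(2.003e+15 Hz)
E_photon = 8.2837 eV

Then, the maximum kinetic energy:
KE_max = E_photon - φ = 8.2837 eV - 4.91 eV = 3.3737 eV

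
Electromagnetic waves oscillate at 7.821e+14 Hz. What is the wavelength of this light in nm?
383.32 nm

Using the wave equation: c = fλ

Solving for wavelength:
λ = c/f = (3×10⁸ m/s) / (7.821e+14 Hz)
λ = 383.32 nm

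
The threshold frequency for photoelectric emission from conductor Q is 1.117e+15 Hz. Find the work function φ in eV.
4.62 eV

At the threshold frequency, photon energy equals work function:
φ = hf₀

Calculating:
φ = (6.626×10⁻³⁴ J·s)(1.117e+15 Hz)
φ = 4.62 eV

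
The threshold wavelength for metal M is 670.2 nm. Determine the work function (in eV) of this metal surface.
1.85 eV

At the threshold wavelength, photon energy equals work function:
φ = hc/λ₀

Calculating:
φ = (6.626×10⁻³⁴ J·s)(3×10⁸ m/s) / (670.2×10⁻⁹ m)
φ = 1.85 eV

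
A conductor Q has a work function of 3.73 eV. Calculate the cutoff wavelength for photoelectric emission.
332.40 nm

The threshold wavelength is when the photon energy equals the work function:
hc/λ₀ = φ

Solving for λ₀:
λ₀ = hc/φ = (6.626×10⁻³⁴ J·s)(3×10⁸ m/s) / (3.73 eV × 1.602×10⁻¹⁹ J/eV)
λ₀ = 332.40 nm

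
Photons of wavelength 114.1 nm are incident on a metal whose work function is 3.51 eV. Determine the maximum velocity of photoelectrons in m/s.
1.6086e+06 m/s

First, find the maximum kinetic energy:
E_photon = hc/λ = 10.8663 eV
KE_max = E_photon - φ = 10.8663 - 3.51 = 7.3563 eV

Convert to Joules: KE_max = 7.3563 × 1.602×10⁻¹⁹ J = 1.1786e-18 J

Then use KE = ½mv² to find velocity:
v = √(2·KE/m) = √(2 × 1.1786e-18 J / 9.109e-31 kg)
v = 1.6086e+06 m/s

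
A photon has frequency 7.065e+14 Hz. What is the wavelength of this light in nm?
424.33 nm

Using the wave equation: c = fλ

Solving for wavelength:
λ = c/f = (3×10⁸ m/s) / (7.065e+14 Hz)
λ = 424.33 nm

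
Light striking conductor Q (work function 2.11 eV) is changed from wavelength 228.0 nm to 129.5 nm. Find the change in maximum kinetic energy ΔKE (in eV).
4.1362 eV

Using Einstein's equation: KE_max = hc/λ - φ

For λ₁ = 228.0 nm:
KE₁ = hc/λ₁ - φ = 5.4379 - 2.11 = 3.3279 eV

For λ₂ = 129.5 nm:
KE₂ = hc/λ₂ - φ = 9.5741 - 2.11 = 7.4641 eV

Change in KE:
ΔKE = KE₂ - KE₁ = 7.4641 - 3.3279 = 4.1362 eV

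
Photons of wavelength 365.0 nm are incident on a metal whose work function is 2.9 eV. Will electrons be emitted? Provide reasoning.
Yes

For photoemission, the photon energy must exceed the work function.

Photon energy: E = hc/λ = 3.3968 eV
Work function: φ = 2.9 eV

Since E_photon (3.3968 eV) > φ (2.9 eV), photoemission WILL occur.
The threshold wavelength is λ₀ = hc/φ = 427.5 nm.
Since 365.0 nm < 427.5 nm, the light has sufficient energy.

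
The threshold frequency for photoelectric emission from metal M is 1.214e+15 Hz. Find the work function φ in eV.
5.02 eV

At the threshold frequency, photon energy equals work function:
φ = hf₀

Calculating:
φ = (6.626×10⁻³⁴ J·s)(1.214e+15 Hz)
φ = 5.02 eV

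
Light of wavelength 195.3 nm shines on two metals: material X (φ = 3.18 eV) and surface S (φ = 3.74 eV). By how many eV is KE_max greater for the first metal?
0.5600 eV

Using KE_max = hc/λ - φ for each metal:

Photon energy: E = hc/λ = 6.3484 eV

For material X (φ₁ = 3.18 eV):
KE₁ = E - φ₁ = 6.3484 - 3.18 = 3.1684 eV

For surface S (φ₂ = 3.74 eV):
KE₂ = E - φ₂ = 6.3484 - 3.74 = 2.6084 eV

Difference:
ΔKE = KE₁ - KE₂ = 3.1684 - 2.6084 = 0.5600 eV

Note: The difference equals the difference in work functions: 3.74 - 3.18 = 0.56 eV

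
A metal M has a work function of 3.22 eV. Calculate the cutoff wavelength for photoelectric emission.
385.04 nm

The threshold wavelength is when the photon energy equals the work function:
hc/λ₀ = φ

Solving for λ₀:
λ₀ = hc/φ = (6.626×10⁻³⁴ J·s)(3×10⁸ m/s) / (3.22 eV × 1.602×10⁻¹⁹ J/eV)
λ₀ = 385.04 nm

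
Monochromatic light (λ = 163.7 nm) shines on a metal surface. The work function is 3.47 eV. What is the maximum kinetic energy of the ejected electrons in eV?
4.1039 eV

Using Einstein's photoelectric equation: KE_max = hf - φ = hc/λ - φ

First, calculate the photon energy:
E_photon = hc/λ = (6.626×10⁻³⁴ J·s)(3×10⁸ m/s) / (163.7×10⁻⁹ m)
E_photon = 7.5739 eV

Then, the maximum kinetic energy:
KE_max = E_photon - φ = 7.5739 eV - 3.47 eV = 4.1039 eV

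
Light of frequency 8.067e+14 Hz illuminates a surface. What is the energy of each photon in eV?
3.3362 eV

Using E = hf:

E = hf = (6.626×10⁻³⁴ J·s)(8.067e+14 Hz)
E = 3.3362 eV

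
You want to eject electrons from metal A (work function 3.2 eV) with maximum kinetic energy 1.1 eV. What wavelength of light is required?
288.34 nm

From Einstein's equation: KE_max = hc/λ - φ

Rearranging for λ:
hc/λ = KE_max + φ
λ = hc/(KE_max + φ)

Required photon energy:
E_photon = KE_max + φ = 1.1 + 3.2 = 4.30 eV

Required wavelength:
λ = hc/E_photon = (6.626×10⁻³⁴)(3×10⁸) / (4.30 × 1.602×10⁻¹⁹)
λ = 288.34 nm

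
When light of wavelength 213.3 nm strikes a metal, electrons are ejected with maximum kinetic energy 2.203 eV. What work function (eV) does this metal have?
3.61 eV

From Einstein's photoelectric equation: KE_max = hf - φ = hc/λ - φ

Rearranging for φ:
φ = hc/λ - KE_max

Calculate photon energy:
E_photon = hc/λ = 5.8127 eV

Therefore:
φ = 5.8127 - 2.203 = 3.61 eV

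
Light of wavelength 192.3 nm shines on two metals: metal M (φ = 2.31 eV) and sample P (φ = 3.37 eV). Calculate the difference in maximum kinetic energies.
1.0600 eV

Using KE_max = hc/λ - φ for each metal:

Photon energy: E = hc/λ = 6.4474 eV

For metal M (φ₁ = 2.31 eV):
KE₁ = E - φ₁ = 6.4474 - 2.31 = 4.1374 eV

For sample P (φ₂ = 3.37 eV):
KE₂ = E - φ₂ = 6.4474 - 3.37 = 3.0774 eV

Difference:
ΔKE = KE₁ - KE₂ = 4.1374 - 3.0774 = 1.0600 eV

Note: The difference equals the difference in work functions: 3.37 - 2.31 = 1.06 eV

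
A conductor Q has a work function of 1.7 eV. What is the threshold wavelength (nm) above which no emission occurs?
729.32 nm

The threshold wavelength is when the photon energy equals the work function:
hc/λ₀ = φ

Solving for λ₀:
λ₀ = hc/φ = (6.626×10⁻³⁴ J·s)(3×10⁸ m/s) / (1.7 eV × 1.602×10⁻¹⁹ J/eV)
λ₀ = 729.32 nm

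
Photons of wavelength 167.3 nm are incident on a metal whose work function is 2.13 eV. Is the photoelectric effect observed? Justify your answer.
Yes

For photoemission, the photon energy must exceed the work function.

Photon energy: E = hc/λ = 7.4109 eV
Work function: φ = 2.13 eV

Since E_photon (7.4109 eV) > φ (2.13 eV), photoemission WILL occur.
The threshold wavelength is λ₀ = hc/φ = 582.1 nm.
Since 167.3 nm < 582.1 nm, the light has sufficient energy.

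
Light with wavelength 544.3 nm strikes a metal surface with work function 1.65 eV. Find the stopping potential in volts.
0.6279 V

The stopping potential V_s satisfies: eV_s = KE_max

First, find KE_max using Einstein's equation:
E_photon = hc/λ = 2.2779 eV
KE_max = E_photon - φ = 2.2779 - 1.65 = 0.6279 eV

Since eV_s = KE_max:
V_s = KE_max/e = 0.6279 V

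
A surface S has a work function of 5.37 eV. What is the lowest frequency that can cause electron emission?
1.2985e+15 Hz

The threshold frequency is when the photon energy equals the work function:
hf₀ = φ

Solving for f₀:
f₀ = φ/h = (5.37 eV × 1.602×10⁻¹⁹ J/eV) / (6.626×10⁻³⁴ J·s)
f₀ = 1.2985e+15 Hz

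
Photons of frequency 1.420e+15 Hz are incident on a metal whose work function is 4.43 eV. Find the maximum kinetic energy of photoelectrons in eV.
1.4426 eV

Using Einstein's photoelectric equation: KE_max = hf - φ

First, calculate the photon energy:
E_photon = hf = (6.626×10⁻³⁴ J·s)(1.420e+15 Hz)
E_photon = 5.8726 eV

Then, the maximum kinetic energy:
KE_max = E_photon - φ = 5.8726 eV - 4.43 eV = 1.4426 eV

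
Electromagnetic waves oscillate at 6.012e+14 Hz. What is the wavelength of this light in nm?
498.66 nm

Using the wave equation: c = fλ

Solving for wavelength:
λ = c/f = (3×10⁸ m/s) / (6.012e+14 Hz)
λ = 498.66 nm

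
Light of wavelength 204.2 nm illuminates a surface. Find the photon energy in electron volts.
6.0717 eV

Using E = hf = hc/λ:

E = hc/λ = (6.626×10⁻³⁴ J·s)(3×10⁸ m/s) / (204.2×10⁻⁹ m)
E = 6.0717 eV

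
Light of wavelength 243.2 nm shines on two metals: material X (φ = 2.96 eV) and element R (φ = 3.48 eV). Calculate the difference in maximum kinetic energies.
0.5200 eV

Using KE_max = hc/λ - φ for each metal:

Photon energy: E = hc/λ = 5.0980 eV

For material X (φ₁ = 2.96 eV):
KE₁ = E - φ₁ = 5.0980 - 2.96 = 2.1380 eV

For element R (φ₂ = 3.48 eV):
KE₂ = E - φ₂ = 5.0980 - 3.48 = 1.6180 eV

Difference:
ΔKE = KE₁ - KE₂ = 2.1380 - 1.6180 = 0.5200 eV

Note: The difference equals the difference in work functions: 3.48 - 2.96 = 0.52 eV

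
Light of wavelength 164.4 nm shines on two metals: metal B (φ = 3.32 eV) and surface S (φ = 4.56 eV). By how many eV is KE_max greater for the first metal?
1.2400 eV

Using KE_max = hc/λ - φ for each metal:

Photon energy: E = hc/λ = 7.5416 eV

For metal B (φ₁ = 3.32 eV):
KE₁ = E - φ₁ = 7.5416 - 3.32 = 4.2216 eV

For surface S (φ₂ = 4.56 eV):
KE₂ = E - φ₂ = 7.5416 - 4.56 = 2.9816 eV

Difference:
ΔKE = KE₁ - KE₂ = 4.2216 - 2.9816 = 1.2400 eV

Note: The difference equals the difference in work functions: 4.56 - 3.32 = 1.24 eV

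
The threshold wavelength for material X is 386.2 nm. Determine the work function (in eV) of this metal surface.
3.21 eV

At the threshold wavelength, photon energy equals work function:
φ = hc/λ₀

Calculating:
φ = (6.626×10⁻³⁴ J·s)(3×10⁸ m/s) / (386.2×10⁻⁹ m)
φ = 3.21 eV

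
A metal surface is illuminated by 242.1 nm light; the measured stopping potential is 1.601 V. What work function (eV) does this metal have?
3.52 eV

The stopping potential gives the maximum kinetic energy: KE_max = eV_s = 1.601 eV

From Einstein's photoelectric equation: KE_max = hc/λ - φ
Rearranging: φ = hc/λ - KE_max

Calculate photon energy:
E_photon = hc/λ = (6.626×10⁻³⁴ J·s)(3×10⁸ m/s) / (242.1×10⁻⁹ m) = 5.1212 eV

Therefore:
φ = 5.1212 - 1.601 = 3.52 eV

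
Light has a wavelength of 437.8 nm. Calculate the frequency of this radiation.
6.8477e+14 Hz

Using the wave equation: c = fλ

Solving for frequency:
f = c/λ = (3×10⁸ m/s) / (437.8×10⁻⁹ m)
f = 6.8477e+14 Hz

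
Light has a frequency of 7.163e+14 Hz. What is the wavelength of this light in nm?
418.53 nm

Using the wave equation: c = fλ

Solving for wavelength:
λ = c/f = (3×10⁸ m/s) / (7.163e+14 Hz)
λ = 418.53 nm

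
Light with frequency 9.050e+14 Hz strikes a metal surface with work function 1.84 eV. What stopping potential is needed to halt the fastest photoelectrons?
1.9028 V

The stopping potential V_s satisfies: eV_s = KE_max

First, find KE_max using Einstein's equation:
E_photon = hf = (6.626×10⁻³⁴ J·s)(9.050e+14 Hz) = 3.7428 eV
KE_max = E_photon - φ = 3.7428 - 1.84 = 1.9028 eV

Since eV_s = KE_max:
V_s = KE_max/e = 1.9028 V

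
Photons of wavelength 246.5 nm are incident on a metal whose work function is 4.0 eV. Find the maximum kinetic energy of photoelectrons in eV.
1.0298 eV

Using Einstein's photoelectric equation: KE_max = hf - φ = hc/λ - φ

First, calculate the photon energy:
E_photon = hc/λ = (6.626×10⁻³⁴ J·s)(3×10⁸ m/s) / (246.5×10⁻⁹ m)
E_photon = 5.0298 eV

Then, the maximum kinetic energy:
KE_max = E_photon - φ = 5.0298 eV - 4.0 eV = 1.0298 eV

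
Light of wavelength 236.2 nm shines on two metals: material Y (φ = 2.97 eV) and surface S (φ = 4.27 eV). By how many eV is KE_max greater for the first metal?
1.3000 eV

Using KE_max = hc/λ - φ for each metal:

Photon energy: E = hc/λ = 5.2491 eV

For material Y (φ₁ = 2.97 eV):
KE₁ = E - φ₁ = 5.2491 - 2.97 = 2.2791 eV

For surface S (φ₂ = 4.27 eV):
KE₂ = E - φ₂ = 5.2491 - 4.27 = 0.9791 eV

Difference:
ΔKE = KE₁ - KE₂ = 2.2791 - 0.9791 = 1.3000 eV

Note: The difference equals the difference in work functions: 4.27 - 2.97 = 1.30 eV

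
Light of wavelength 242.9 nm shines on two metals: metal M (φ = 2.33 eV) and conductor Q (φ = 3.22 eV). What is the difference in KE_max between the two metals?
0.8900 eV

Using KE_max = hc/λ - φ for each metal:

Photon energy: E = hc/λ = 5.1043 eV

For metal M (φ₁ = 2.33 eV):
KE₁ = E - φ₁ = 5.1043 - 2.33 = 2.7743 eV

For conductor Q (φ₂ = 3.22 eV):
KE₂ = E - φ₂ = 5.1043 - 3.22 = 1.8843 eV

Difference:
ΔKE = KE₁ - KE₂ = 2.7743 - 1.8843 = 0.8900 eV

Note: The difference equals the difference in work functions: 3.22 - 2.33 = 0.89 eV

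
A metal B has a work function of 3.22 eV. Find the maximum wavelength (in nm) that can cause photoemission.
385.04 nm

The threshold wavelength is when the photon energy equals the work function:
hc/λ₀ = φ

Solving for λ₀:
λ₀ = hc/φ = (6.626×10⁻³⁴ J·s)(3×10⁸ m/s) / (3.22 eV × 1.602×10⁻¹⁹ J/eV)
λ₀ = 385.04 nm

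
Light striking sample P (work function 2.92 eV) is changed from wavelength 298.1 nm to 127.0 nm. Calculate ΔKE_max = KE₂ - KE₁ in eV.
5.6034 eV

Using Einstein's equation: KE_max = hc/λ - φ

For λ₁ = 298.1 nm:
KE₁ = hc/λ₁ - φ = 4.1591 - 2.92 = 1.2391 eV

For λ₂ = 127.0 nm:
KE₂ = hc/λ₂ - φ = 9.7625 - 2.92 = 6.8425 eV

Change in KE:
ΔKE = KE₂ - KE₁ = 6.8425 - 1.2391 = 5.6034 eV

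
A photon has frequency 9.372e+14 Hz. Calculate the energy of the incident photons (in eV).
3.8759 eV

Using E = hf:

E = hf = (6.626×10⁻³⁴ J·s)(9.372e+14 Hz)
E = 3.8759 eV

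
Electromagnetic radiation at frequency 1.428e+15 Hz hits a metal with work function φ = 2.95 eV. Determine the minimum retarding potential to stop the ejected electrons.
2.9557 V

The stopping potential V_s satisfies: eV_s = KE_max

First, find KE_max using Einstein's equation:
E_photon = hf = (6.626×10⁻³⁴ J·s)(1.428e+15 Hz) = 5.9057 eV
KE_max = E_photon - φ = 5.9057 - 2.95 = 2.9557 eV

Since eV_s = KE_max:
V_s = KE_max/e = 2.9557 V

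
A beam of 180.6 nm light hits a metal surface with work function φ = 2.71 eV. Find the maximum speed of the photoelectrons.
1.2090e+06 m/s

First, find the maximum kinetic energy:
E_photon = hc/λ = 6.8651 eV
KE_max = E_photon - φ = 6.8651 - 2.71 = 4.1551 eV

Convert to Joules: KE_max = 4.1551 × 1.602×10⁻¹⁹ J = 6.6572e-19 J

Then use KE = ½mv² to find velocity:
v = √(2·KE/m) = √(2 × 6.6572e-19 J / 9.109e-31 kg)
v = 1.2090e+06 m/s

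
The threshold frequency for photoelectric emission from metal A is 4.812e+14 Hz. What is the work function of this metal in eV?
1.99 eV

At the threshold frequency, photon energy equals work function:
φ = hf₀

Calculating:
φ = (6.626×10⁻³⁴ J·s)(4.812e+14 Hz)
φ = 1.99 eV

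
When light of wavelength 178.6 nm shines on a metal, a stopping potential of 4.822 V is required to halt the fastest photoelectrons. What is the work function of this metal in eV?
2.12 eV

The stopping potential gives the maximum kinetic energy: KE_max = eV_s = 4.822 eV

From Einstein's photoelectric equation: KE_max = hc/λ - φ
Rearranging: φ = hc/λ - KE_max

Calculate photon energy:
E_photon = hc/λ = (6.626×10⁻³⁴ J·s)(3×10⁸ m/s) / (178.6×10⁻⁹ m) = 6.9420 eV

Therefore:
φ = 6.9420 - 4.822 = 2.12 eV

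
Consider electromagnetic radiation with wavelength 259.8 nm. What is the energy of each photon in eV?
4.7723 eV

Using E = hf = hc/λ:

E = hc/λ = (6.626×10⁻³⁴ J·s)(3×10⁸ m/s) / (259.8×10⁻⁹ m)
E = 4.7723 eV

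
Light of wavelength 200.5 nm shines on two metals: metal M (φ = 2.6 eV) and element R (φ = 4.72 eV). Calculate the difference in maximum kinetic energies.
2.1200 eV

Using KE_max = hc/λ - φ for each metal:

Photon energy: E = hc/λ = 6.1838 eV

For metal M (φ₁ = 2.6 eV):
KE₁ = E - φ₁ = 6.1838 - 2.6 = 3.5838 eV

For element R (φ₂ = 4.72 eV):
KE₂ = E - φ₂ = 6.1838 - 4.72 = 1.4638 eV

Difference:
ΔKE = KE₁ - KE₂ = 3.5838 - 1.4638 = 2.1200 eV

Note: The difference equals the difference in work functions: 4.72 - 2.6 = 2.12 eV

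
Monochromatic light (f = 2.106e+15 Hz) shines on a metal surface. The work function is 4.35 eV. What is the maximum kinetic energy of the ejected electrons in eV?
4.3597 eV

Using Einstein's photoelectric equation: KE_max = hf - φ

First, calculate the photon energy:
E_photon = hf = (6.626×10⁻³⁴ J·s)(2.106e+15 Hz)
E_photon = 8.7097 eV

Then, the maximum kinetic energy:
KE_max = E_photon - φ = 8.7097 eV - 4.35 eV = 4.3597 eV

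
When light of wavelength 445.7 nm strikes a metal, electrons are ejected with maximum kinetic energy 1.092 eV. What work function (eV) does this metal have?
1.69 eV

From Einstein's photoelectric equation: KE_max = hf - φ = hc/λ - φ

Rearranging for φ:
φ = hc/λ - KE_max

Calculate photon energy:
E_photon = hc/λ = 2.7818 eV

Therefore:
φ = 2.7818 - 1.092 = 1.69 eV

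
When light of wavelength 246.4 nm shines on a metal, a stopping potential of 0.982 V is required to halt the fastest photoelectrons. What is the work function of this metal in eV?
4.05 eV

The stopping potential gives the maximum kinetic energy: KE_max = eV_s = 0.982 eV

From Einstein's photoelectric equation: KE_max = hc/λ - φ
Rearranging: φ = hc/λ - KE_max

Calculate photon energy:
E_photon = hc/λ = (6.626×10⁻³⁴ J·s)(3×10⁸ m/s) / (246.4×10⁻⁹ m) = 5.0318 eV

Therefore:
φ = 5.0318 - 0.982 = 4.05 eV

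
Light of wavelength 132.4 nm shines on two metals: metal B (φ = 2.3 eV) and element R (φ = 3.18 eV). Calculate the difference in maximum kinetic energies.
0.8800 eV

Using KE_max = hc/λ - φ for each metal:

Photon energy: E = hc/λ = 9.3644 eV

For metal B (φ₁ = 2.3 eV):
KE₁ = E - φ₁ = 9.3644 - 2.3 = 7.0644 eV

For element R (φ₂ = 3.18 eV):
KE₂ = E - φ₂ = 9.3644 - 3.18 = 6.1844 eV

Difference:
ΔKE = KE₁ - KE₂ = 7.0644 - 6.1844 = 0.8800 eV

Note: The difference equals the difference in work functions: 3.18 - 2.3 = 0.88 eV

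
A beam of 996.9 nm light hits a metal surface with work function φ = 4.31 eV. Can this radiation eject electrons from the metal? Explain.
No

For photoemission, the photon energy must exceed the work function.

Photon energy: E = hc/λ = 1.2437 eV
Work function: φ = 4.31 eV

Since E_photon (1.2437 eV) < φ (4.31 eV), photoemission will NOT occur.
The threshold wavelength is λ₀ = hc/φ = 287.7 nm.
Since 996.9 nm > 287.7 nm, the photons lack sufficient energy.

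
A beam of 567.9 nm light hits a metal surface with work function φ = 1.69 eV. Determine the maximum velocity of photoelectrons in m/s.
4.1652e+05 m/s

First, find the maximum kinetic energy:
E_photon = hc/λ = 2.1832 eV
KE_max = E_photon - φ = 2.1832 - 1.69 = 0.4932 eV

Convert to Joules: KE_max = 0.4932 × 1.602×10⁻¹⁹ J = 7.9020e-20 J

Then use KE = ½mv² to find velocity:
v = √(2·KE/m) = √(2 × 7.9020e-20 J / 9.109e-31 kg)
v = 4.1652e+05 m/s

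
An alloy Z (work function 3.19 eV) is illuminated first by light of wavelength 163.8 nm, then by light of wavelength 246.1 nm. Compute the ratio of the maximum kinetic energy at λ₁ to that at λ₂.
2.3698

Using Einstein's equation: KE_max = hc/λ - φ

For λ₁ = 163.8 nm:
E₁ = hc/λ₁ = 7.5692 eV
KE₁ = E₁ - φ = 7.5692 - 3.19 = 4.3792 eV

For λ₂ = 246.1 nm:
E₂ = hc/λ₂ = 5.0380 eV
KE₂ = E₂ - φ = 5.0380 - 3.19 = 1.8480 eV

Ratio: KE₁/KE₂ = 4.3792/1.8480 = 2.3698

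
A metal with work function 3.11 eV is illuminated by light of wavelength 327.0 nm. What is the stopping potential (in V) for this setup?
0.6816 V

The stopping potential V_s satisfies: eV_s = KE_max

First, find KE_max using Einstein's equation:
E_photon = hc/λ = 3.7916 eV
KE_max = E_photon - φ = 3.7916 - 3.11 = 0.6816 eV

Since eV_s = KE_max:
V_s = KE_max/e = 0.6816 V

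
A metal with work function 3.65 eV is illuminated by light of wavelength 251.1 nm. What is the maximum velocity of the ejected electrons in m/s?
6.7301e+05 m/s

First, find the maximum kinetic energy:
E_photon = hc/λ = 4.9376 eV
KE_max = E_photon - φ = 4.9376 - 3.65 = 1.2876 eV

Convert to Joules: KE_max = 1.2876 × 1.602×10⁻¹⁹ J = 2.0630e-19 J

Then use KE = ½mv² to find velocity:
v = √(2·KE/m) = √(2 × 2.0630e-19 J / 9.109e-31 kg)
v = 6.7301e+05 m/s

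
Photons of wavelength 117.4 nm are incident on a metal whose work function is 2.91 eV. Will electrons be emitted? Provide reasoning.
Yes

For photoemission, the photon energy must exceed the work function.

Photon energy: E = hc/λ = 10.5608 eV
Work function: φ = 2.91 eV

Since E_photon (10.5608 eV) > φ (2.91 eV), photoemission WILL occur.
The threshold wavelength is λ₀ = hc/φ = 426.1 nm.
Since 117.4 nm < 426.1 nm, the light has sufficient energy.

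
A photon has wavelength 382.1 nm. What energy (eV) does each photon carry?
3.2448 eV

Using E = hf = hc/λ:

E = hc/λ = (6.626×10⁻³⁴ J·s)(3×10⁸ m/s) / (382.1×10⁻⁹ m)
E = 3.2448 eV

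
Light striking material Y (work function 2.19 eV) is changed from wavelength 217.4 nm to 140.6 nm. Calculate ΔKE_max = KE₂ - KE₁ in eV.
3.1152 eV

Using Einstein's equation: KE_max = hc/λ - φ

For λ₁ = 217.4 nm:
KE₁ = hc/λ₁ - φ = 5.7030 - 2.19 = 3.5130 eV

For λ₂ = 140.6 nm:
KE₂ = hc/λ₂ - φ = 8.8182 - 2.19 = 6.6282 eV

Change in KE:
ΔKE = KE₂ - KE₁ = 6.6282 - 3.5130 = 3.1152 eV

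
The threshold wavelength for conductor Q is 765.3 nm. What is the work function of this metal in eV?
1.62 eV

At the threshold wavelength, photon energy equals work function:
φ = hc/λ₀

Calculating:
φ = (6.626×10⁻³⁴ J·s)(3×10⁸ m/s) / (765.3×10⁻⁹ m)
φ = 1.62 eV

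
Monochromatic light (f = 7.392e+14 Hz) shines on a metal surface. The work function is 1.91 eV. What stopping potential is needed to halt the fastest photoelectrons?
1.1471 V

The stopping potential V_s satisfies: eV_s = KE_max

First, find KE_max using Einstein's equation:
E_photon = hf = (6.626×10⁻³⁴ J·s)(7.392e+14 Hz) = 3.0571 eV
KE_max = E_photon - φ = 3.0571 - 1.91 = 1.1471 eV

Since eV_s = KE_max:
V_s = KE_max/e = 1.1471 V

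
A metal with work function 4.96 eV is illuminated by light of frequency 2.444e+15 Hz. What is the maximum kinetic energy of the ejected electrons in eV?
5.1476 eV

Using Einstein's photoelectric equation: KE_max = hf - φ

First, calculate the photon energy:
E_photon = hf = (6.626×10⁻³⁴ J·s)(2.444e+15 Hz)
E_photon = 10.1076 eV

Then, the maximum kinetic energy:
KE_max = E_photon - φ = 10.1076 eV - 4.96 eV = 5.1476 eV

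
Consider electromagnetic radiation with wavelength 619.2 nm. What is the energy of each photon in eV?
2.0023 eV

Using E = hf = hc/λ:

E = hc/λ = (6.626×10⁻³⁴ J·s)(3×10⁸ m/s) / (619.2×10⁻⁹ m)
E = 2.0023 eV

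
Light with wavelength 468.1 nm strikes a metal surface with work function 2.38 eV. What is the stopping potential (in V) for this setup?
0.2687 V

The stopping potential V_s satisfies: eV_s = KE_max

First, find KE_max using Einstein's equation:
E_photon = hc/λ = 2.6487 eV
KE_max = E_photon - φ = 2.6487 - 2.38 = 0.2687 eV

Since eV_s = KE_max:
V_s = KE_max/e = 0.2687 V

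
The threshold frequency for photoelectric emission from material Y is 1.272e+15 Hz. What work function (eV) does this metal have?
5.26 eV

At the threshold frequency, photon energy equals work function:
φ = hf₀

Calculating:
φ = (6.626×10⁻³⁴ J·s)(1.272e+15 Hz)
φ = 5.26 eV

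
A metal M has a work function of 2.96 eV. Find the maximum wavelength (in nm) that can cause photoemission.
418.87 nm

The threshold wavelength is when the photon energy equals the work function:
hc/λ₀ = φ

Solving for λ₀:
λ₀ = hc/φ = (6.626×10⁻³⁴ J·s)(3×10⁸ m/s) / (2.96 eV × 1.602×10⁻¹⁹ J/eV)
λ₀ = 418.87 nm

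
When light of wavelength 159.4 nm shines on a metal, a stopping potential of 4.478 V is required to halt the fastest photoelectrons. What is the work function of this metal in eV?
3.30 eV

The stopping potential gives the maximum kinetic energy: KE_max = eV_s = 4.478 eV

From Einstein's photoelectric equation: KE_max = hc/λ - φ
Rearranging: φ = hc/λ - KE_max

Calculate photon energy:
E_photon = hc/λ = (6.626×10⁻³⁴ J·s)(3×10⁸ m/s) / (159.4×10⁻⁹ m) = 7.7782 eV

Therefore:
φ = 7.7782 - 4.478 = 3.30 eV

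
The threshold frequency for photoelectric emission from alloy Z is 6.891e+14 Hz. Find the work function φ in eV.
2.85 eV

At the threshold frequency, photon energy equals work function:
φ = hf₀

Calculating:
φ = (6.626×10⁻³⁴ J·s)(6.891e+14 Hz)
φ = 2.85 eV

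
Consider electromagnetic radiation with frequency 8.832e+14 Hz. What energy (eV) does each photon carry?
3.6526 eV

Using E = hf:

E = hf = (6.626×10⁻³⁴ J·s)(8.832e+14 Hz)
E = 3.6526 eV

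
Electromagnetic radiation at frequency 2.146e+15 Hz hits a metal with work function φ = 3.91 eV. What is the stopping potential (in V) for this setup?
4.9651 V

The stopping potential V_s satisfies: eV_s = KE_max

First, find KE_max using Einstein's equation:
E_photon = hf = (6.626×10⁻³⁴ J·s)(2.146e+15 Hz) = 8.8751 eV
KE_max = E_photon - φ = 8.8751 - 3.91 = 4.9651 eV

Since eV_s = KE_max:
V_s = KE_max/e = 4.9651 V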